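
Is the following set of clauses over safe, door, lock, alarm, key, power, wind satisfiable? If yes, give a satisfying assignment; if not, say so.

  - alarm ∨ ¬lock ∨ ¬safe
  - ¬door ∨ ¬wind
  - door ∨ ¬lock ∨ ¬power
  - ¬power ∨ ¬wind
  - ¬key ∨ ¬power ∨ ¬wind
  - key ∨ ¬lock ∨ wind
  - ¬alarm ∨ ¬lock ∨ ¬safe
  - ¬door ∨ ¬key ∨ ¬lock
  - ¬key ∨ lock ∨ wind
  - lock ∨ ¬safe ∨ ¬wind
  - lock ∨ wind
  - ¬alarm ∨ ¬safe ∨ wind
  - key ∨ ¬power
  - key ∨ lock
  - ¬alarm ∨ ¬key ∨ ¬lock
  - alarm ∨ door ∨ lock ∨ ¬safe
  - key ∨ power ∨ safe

Set safe = False.
Try door = True:
  (¬door ∨ ¬wind) forces wind = False.
  (lock ∨ wind) forces lock = True.
  (key ∨ ¬lock ∨ wind) forces key = True.
  clause (¬door ∨ ¬key ∨ ¬lock) is falsified — backtrack.
So door = False.
Set lock = True.
  then (door ∨ ¬lock ∨ ¬power) forces power = False.
  then (key ∨ power ∨ safe) forces key = True.
  then (¬alarm ∨ ¬key ∨ ¬lock) forces alarm = False.
Set wind = True.
All clauses satisfied.

safe = False, door = False, lock = True, alarm = False, key = True, power = False, wind = True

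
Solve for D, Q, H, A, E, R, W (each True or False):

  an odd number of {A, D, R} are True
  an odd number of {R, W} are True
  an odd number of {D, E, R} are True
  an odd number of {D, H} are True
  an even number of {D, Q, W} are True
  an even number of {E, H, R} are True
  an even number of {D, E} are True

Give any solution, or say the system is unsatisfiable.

D = True; Q = True; H = False; A = True; E = True; R = True; W = False

{A, D, R}: 3 true → odd ✓
{R, W}: 1 true → odd ✓
{D, E, R}: 3 true → odd ✓
{D, H}: 1 true → odd ✓
{D, Q, W}: 2 true → even ✓
{E, H, R}: 2 true → even ✓
{D, E}: 2 true → even ✓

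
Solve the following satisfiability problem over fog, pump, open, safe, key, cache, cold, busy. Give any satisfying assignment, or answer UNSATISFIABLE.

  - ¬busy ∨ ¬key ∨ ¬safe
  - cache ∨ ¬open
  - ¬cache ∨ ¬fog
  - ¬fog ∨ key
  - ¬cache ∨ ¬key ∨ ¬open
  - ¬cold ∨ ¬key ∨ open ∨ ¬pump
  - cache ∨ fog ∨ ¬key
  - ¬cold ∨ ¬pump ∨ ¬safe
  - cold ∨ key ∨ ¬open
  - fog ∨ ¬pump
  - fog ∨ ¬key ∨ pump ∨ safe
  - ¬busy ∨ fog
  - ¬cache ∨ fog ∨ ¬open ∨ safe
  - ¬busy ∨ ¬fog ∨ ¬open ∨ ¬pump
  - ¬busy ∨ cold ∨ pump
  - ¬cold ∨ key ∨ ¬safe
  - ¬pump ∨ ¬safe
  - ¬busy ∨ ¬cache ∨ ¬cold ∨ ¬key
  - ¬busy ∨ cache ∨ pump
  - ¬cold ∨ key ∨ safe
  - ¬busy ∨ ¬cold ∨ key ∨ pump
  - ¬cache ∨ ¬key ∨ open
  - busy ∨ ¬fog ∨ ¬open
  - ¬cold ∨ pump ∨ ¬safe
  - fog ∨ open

Set fog = True.
  then (¬cache ∨ ¬fog) forces cache = False.
  then (¬fog ∨ key) forces key = True.
  then (cache ∨ ¬open) forces open = False.
Set pump = False.
  then (¬busy ∨ cache ∨ pump) forces busy = False.
Set safe = False.
Set cold = False.
All clauses satisfied.

fog = True, pump = False, open = False, safe = False, key = True, cache = False, cold = False, busy = False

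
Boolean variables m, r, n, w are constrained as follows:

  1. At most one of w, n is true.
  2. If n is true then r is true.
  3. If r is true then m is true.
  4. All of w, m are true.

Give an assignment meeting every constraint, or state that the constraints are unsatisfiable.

m = True, r = True, n = False, w = True

  (1) {w, n}: 1 true — at most one ✓
  (2) n=F ⇒ r: vacuous ✓
  (3) r=T ⇒ m: T ✓
  (4) {w, m}: all 2 true ✓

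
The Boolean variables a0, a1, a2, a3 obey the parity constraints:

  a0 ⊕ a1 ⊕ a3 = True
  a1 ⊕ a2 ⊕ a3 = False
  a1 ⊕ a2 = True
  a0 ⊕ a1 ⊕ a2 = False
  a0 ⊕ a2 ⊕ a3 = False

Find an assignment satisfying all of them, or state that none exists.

a0 = True, a1 = True, a2 = False, a3 = True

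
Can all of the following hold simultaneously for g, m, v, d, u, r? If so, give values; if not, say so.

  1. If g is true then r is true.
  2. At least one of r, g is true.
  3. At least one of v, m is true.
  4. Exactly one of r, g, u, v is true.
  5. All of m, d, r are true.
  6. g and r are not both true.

g = False, m = True, v = False, d = True, u = False, r = True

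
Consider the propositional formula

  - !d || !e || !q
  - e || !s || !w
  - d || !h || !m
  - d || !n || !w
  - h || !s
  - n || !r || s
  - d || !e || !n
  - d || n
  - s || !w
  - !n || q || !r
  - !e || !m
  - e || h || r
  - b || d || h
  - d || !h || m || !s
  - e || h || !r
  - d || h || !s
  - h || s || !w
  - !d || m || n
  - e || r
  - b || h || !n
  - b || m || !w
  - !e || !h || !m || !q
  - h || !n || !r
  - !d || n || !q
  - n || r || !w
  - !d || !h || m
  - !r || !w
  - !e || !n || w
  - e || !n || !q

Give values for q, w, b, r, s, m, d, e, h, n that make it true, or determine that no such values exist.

q: False, w: False, b: False, r: True, s: True, m: True, d: True, e: False, h: True, n: False

Set q = False.
Set w = False.
Set b = False.
Try r = False:
  (e || r) forces e = True.
  (!e || !m) forces m = False.
  (!e || !n || w) forces n = False.
  (d || n) forces d = True.
  clause (!d || m || n) is falsified — backtrack.
So r = True.
  then (!n || q || !r) forces n = False.
  then (n || !r || s) forces s = True.
  then (d || n) forces d = True.
  then (!d || m || n) forces m = True.
  then (h || !s) forces h = True.
  then (!e || !m) forces e = False.
All clauses satisfied.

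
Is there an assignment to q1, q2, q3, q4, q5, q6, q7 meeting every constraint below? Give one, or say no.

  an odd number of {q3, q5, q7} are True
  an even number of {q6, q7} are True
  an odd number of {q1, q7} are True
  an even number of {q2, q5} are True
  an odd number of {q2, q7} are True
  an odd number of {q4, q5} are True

q1: True; q2: True; q3: False; q4: False; q5: True; q6: False; q7: False

{q3, q5, q7}: 1 true → odd ✓
{q6, q7}: 0 true → even ✓
{q1, q7}: 1 true → odd ✓
{q2, q5}: 2 true → even ✓
{q2, q7}: 1 true → odd ✓
{q4, q5}: 1 true → odd ✓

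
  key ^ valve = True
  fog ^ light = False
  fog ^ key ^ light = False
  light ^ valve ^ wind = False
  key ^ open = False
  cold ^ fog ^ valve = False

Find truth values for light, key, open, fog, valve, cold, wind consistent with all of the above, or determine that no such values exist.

light = True; key = False; open = False; fog = True; valve = True; cold = False; wind = False

key ^ valve = F ^ T = True ✓
fog ^ light = T ^ T = False ✓
fog ^ key ^ light = T ^ F ^ T = False ✓
light ^ valve ^ wind = T ^ T ^ F = False ✓
key ^ open = F ^ F = False ✓
cold ^ fog ^ valve = F ^ T ^ T = False ✓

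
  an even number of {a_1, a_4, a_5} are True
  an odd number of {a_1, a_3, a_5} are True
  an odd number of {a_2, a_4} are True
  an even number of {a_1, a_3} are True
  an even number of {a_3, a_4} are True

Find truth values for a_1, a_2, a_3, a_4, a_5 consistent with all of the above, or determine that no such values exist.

Unsatisfiable

Adding constraints 1, 2, 5 mod 2: every variable appears an even number of times on the left, so the left side is 0.
But the right sides sum to 1 (mod 2). 0 ≠ 1 — the system is inconsistent.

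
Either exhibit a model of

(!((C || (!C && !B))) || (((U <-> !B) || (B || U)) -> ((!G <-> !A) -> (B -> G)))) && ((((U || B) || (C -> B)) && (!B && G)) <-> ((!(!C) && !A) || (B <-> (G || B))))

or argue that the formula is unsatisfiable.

U = False, G = True, B = False, A = True, C = True

  !((C || (!C && !B))) || (((U <-> !B) || (B || U)) -> ((!G <-> !A) -> (B -> G))) = True
    !((C || (!C && !B))) = False
      C || (!C && !B) = True
        !C && !B = False
          !C = False
          !B = True
    ((U <-> !B) || (B || U)) -> ((!G <-> !A) -> (B -> G)) = True
      (U <-> !B) || (B || U) = False
        U <-> !B = False
          !B = True
        B || U = False
      (!G <-> !A) -> (B -> G) = True
        !G <-> !A = True
          !G = False
          !A = False
        B -> G = True
  (((U || B) || (C -> B)) && (!B && G)) <-> ((!(!C) && !A) || (B <-> (G || B))) = True
    ((U || B) || (C -> B)) && (!B && G) = False
      (U || B) || (C -> B) = False
        U || B = False
        C -> B = False
      !B && G = True
        !B = True
    (!(!C) && !A) || (B <-> (G || B)) = False
      !(!C) && !A = False
        !(!C) = True
          !C = False
        !A = False
      B <-> (G || B) = False
        G || B = True
Both conjuncts True, so the formula holds.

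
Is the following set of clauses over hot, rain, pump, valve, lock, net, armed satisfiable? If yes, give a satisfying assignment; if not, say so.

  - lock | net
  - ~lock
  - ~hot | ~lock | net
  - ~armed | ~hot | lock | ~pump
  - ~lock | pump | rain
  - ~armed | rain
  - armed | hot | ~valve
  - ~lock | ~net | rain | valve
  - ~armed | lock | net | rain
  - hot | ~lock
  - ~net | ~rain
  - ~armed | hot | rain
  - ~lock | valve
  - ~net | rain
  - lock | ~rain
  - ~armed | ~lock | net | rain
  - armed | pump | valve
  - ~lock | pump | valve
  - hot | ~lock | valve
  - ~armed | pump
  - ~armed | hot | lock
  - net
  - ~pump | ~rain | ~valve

No satisfying assignment exists.

Case lock = True:
  Clause (~lock) is falsified — contradiction.
Case lock = False:
  (lock | net) forces net = True.
  (~net | ~rain) forces rain = False.
  Clause (~net | rain) is falsified — contradiction.
Both cases fail, so the formula is unsatisfiable.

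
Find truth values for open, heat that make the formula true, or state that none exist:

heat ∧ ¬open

open = False, heat = True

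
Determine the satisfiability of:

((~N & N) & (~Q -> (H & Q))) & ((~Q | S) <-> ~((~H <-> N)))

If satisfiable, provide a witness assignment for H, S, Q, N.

The formula is unsatisfiable.

Case N = True: the conjunct ~N is False.
Case N = False: the conjunct N is False.
Both cases fail — unsatisfiable.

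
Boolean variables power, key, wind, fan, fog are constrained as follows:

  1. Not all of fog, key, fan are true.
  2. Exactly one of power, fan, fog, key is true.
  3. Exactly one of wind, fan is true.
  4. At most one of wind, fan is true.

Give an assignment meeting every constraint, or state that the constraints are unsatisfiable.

power = False; key = False; wind = False; fan = True; fog = False

  (1) {fog, key, fan}: 1/3 true — not all ✓
  (2) {power, fan, fog, key}: 1 true — exactly one ✓
  (3) {wind, fan}: 1 true — exactly one ✓
  (4) {wind, fan}: 1 true — at most one ✓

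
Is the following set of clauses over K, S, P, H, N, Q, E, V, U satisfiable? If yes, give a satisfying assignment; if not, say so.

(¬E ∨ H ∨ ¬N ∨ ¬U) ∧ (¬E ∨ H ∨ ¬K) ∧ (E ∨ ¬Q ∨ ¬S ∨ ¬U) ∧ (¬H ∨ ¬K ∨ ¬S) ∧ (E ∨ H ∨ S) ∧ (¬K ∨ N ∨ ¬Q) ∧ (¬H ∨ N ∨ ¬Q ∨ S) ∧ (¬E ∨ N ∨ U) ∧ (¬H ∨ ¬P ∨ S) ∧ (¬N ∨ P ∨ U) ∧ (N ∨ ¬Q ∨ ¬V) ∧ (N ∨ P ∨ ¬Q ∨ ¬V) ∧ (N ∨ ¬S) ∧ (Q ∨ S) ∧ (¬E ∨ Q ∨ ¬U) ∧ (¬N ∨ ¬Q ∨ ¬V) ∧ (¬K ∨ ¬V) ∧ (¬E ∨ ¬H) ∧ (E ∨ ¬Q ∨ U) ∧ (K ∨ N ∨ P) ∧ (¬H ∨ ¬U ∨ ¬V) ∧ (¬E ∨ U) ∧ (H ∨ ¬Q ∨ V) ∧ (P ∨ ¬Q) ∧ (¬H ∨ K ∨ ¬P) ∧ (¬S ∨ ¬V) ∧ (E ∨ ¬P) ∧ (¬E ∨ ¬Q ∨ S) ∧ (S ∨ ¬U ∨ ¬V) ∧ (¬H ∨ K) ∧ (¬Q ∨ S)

K = True, S = True, P = False, H = False, N = True, Q = False, E = False, V = False, U = True

Set K = True.
  then (¬K ∨ ¬V) forces V = False.
Try S = False:
  (Q ∨ S) forces Q = True.
  clause (¬Q ∨ S) is falsified — backtrack.
So S = True.
  then (¬H ∨ ¬K ∨ ¬S) forces H = False.
  then (N ∨ ¬S) forces N = True.
  then (H ∨ ¬Q ∨ V) forces Q = False.
  then (¬E ∨ H ∨ ¬K) forces E = False.
  then (E ∨ ¬P) forces P = False.
  then (¬N ∨ P ∨ U) forces U = True.
All clauses satisfied.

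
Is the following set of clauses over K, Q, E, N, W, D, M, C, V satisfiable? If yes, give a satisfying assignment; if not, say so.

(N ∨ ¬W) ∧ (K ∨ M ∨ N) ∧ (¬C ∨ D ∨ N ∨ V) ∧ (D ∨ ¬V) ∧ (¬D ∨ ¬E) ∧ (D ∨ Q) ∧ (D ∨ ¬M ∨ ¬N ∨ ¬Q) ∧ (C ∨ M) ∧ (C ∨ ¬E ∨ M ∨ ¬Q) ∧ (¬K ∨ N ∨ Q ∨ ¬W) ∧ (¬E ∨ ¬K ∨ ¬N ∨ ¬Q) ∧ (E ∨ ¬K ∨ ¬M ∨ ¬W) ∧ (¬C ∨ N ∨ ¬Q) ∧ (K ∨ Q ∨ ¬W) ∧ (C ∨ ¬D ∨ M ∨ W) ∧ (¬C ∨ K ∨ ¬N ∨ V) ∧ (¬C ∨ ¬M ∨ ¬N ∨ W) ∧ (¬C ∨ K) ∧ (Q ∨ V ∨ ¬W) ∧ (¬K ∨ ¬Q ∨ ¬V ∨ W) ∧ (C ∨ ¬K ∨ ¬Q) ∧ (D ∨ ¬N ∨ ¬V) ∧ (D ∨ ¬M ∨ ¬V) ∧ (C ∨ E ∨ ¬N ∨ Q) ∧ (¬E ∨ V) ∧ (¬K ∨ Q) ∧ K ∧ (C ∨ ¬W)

Unit clause (K) forces K = True.
In (¬K ∨ Q) only Q is left, so Q = True.
In (C ∨ ¬K ∨ ¬Q) only C is left, so C = True.
In (¬C ∨ N ∨ ¬Q) only N is left, so N = True.
In (¬E ∨ ¬K ∨ ¬N ∨ ¬Q) only ¬E is left, so E = False.
Set W = True.
  then (E ∨ ¬K ∨ ¬M ∨ ¬W) forces M = False.
Set D = False.
  then (D ∨ ¬V) forces V = False.
All clauses satisfied.

K: True; Q: True; E: False; N: True; W: True; D: False; M: False; C: True; V: False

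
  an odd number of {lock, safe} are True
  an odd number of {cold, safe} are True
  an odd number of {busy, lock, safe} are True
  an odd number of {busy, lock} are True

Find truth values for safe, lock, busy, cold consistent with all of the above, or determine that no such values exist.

safe = False, lock = True, busy = False, cold = True

{lock, safe}: 1 true → odd ✓
{cold, safe}: 1 true → odd ✓
{busy, lock, safe}: 1 true → odd ✓
{busy, lock}: 1 true → odd ✓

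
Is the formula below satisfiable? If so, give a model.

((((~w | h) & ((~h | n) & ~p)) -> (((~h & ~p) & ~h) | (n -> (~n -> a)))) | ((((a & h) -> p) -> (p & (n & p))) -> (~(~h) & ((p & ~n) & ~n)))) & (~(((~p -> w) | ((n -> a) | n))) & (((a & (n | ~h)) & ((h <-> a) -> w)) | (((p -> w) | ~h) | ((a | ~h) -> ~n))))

The formula is unsatisfiable.

The conjunct ~(((~p -> w) | ((n -> a) | n))) is unsatisfiable on its own:
  n = True: this becomes ~(((~p -> w) | True)) = False.
  n = False: this becomes ~(((~p -> w) | True)) = False.
So the whole conjunction is unsatisfiable.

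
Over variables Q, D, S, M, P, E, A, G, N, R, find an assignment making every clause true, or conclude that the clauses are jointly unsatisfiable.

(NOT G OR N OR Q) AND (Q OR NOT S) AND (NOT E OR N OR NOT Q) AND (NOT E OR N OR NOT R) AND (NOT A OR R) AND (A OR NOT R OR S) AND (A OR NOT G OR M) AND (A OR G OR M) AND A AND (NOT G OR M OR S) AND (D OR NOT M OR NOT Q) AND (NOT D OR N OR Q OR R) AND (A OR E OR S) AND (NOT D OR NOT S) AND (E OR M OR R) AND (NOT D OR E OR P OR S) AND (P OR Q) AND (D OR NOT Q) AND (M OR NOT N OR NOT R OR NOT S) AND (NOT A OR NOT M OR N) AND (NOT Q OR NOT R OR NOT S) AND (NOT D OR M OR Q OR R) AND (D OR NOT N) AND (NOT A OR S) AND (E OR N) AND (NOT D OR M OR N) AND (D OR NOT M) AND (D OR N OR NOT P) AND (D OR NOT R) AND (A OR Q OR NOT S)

Unsatisfiable — no assignment works.

Case A = True:
  (NOT A OR R) forces R = True.
  (NOT A OR S) forces S = True.
  (Q OR NOT S) forces Q = True.
  Clause (NOT Q OR NOT R OR NOT S) is falsified — contradiction.
Case A = False:
  Clause (A) is falsified — contradiction.
Both cases fail, so the formula is unsatisfiable.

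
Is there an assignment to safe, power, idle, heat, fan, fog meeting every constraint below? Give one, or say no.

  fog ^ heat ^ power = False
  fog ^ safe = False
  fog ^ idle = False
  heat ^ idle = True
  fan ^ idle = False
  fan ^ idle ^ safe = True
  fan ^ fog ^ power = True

safe: True, power: True, idle: True, heat: False, fan: True, fog: True

fog ^ heat ^ power = T ^ F ^ T = False ✓
fog ^ safe = T ^ T = False ✓
fog ^ idle = T ^ T = False ✓
heat ^ idle = F ^ T = True ✓
fan ^ idle = T ^ T = False ✓
fan ^ idle ^ safe = T ^ T ^ T = True ✓
fan ^ fog ^ power = T ^ T ^ T = True ✓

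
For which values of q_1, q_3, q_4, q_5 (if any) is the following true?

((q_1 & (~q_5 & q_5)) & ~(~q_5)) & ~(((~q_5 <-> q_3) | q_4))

Case q_5 = True: the conjunct ~q_5 is False.
Case q_5 = False: the conjunct q_5 is False.
Both cases fail — unsatisfiable.

Unsatisfiable — no assignment works.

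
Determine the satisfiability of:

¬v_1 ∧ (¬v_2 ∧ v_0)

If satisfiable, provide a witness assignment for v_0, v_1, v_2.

v_0 = True; v_1 = False; v_2 = False

  ¬v_1 = True
  ¬v_2 ∧ v_0 = True
    ¬v_2 = True
Both conjuncts True, so the formula holds.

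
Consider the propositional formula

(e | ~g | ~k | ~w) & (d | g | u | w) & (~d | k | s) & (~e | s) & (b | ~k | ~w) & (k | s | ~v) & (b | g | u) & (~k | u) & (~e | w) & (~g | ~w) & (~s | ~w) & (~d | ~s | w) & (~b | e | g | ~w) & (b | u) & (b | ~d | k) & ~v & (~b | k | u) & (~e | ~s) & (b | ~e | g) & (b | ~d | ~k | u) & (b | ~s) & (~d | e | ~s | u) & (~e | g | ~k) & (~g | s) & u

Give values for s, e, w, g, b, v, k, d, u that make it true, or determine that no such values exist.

Unit clause (~v) forces v = False.
Unit clause (u) forces u = True.
Set s = False.
  then (~e | s) forces e = False.
  then (~g | s) forces g = False.
Set w = False.
Set b = False.
Set k = True.
Set d = False.
All clauses satisfied.

s = False, e = False, w = False, g = False, b = False, v = False, k = True, d = False, u = True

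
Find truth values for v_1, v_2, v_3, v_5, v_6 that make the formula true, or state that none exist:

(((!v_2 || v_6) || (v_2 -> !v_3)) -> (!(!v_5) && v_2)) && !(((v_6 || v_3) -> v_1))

v_1: False; v_2: True; v_3: True; v_5: True; v_6: False

  ((!v_2 || v_6) || (v_2 -> !v_3)) -> (!(!v_5) && v_2) = True
    (!v_2 || v_6) || (v_2 -> !v_3) = False
      !v_2 || v_6 = False
        !v_2 = False
      v_2 -> !v_3 = False
        !v_3 = False
    !(!v_5) && v_2 = True
      !(!v_5) = True
        !v_5 = False
  !(((v_6 || v_3) -> v_1)) = True
    (v_6 || v_3) -> v_1 = False
      v_6 || v_3 = True
Both conjuncts True, so the formula holds.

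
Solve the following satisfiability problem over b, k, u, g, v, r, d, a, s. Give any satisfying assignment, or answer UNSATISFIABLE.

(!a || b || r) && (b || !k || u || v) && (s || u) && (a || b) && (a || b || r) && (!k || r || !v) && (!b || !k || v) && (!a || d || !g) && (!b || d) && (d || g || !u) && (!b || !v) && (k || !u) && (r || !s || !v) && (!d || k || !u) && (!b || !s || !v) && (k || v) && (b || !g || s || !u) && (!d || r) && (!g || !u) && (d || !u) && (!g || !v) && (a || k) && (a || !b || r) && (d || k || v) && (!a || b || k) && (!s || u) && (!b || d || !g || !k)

Set b = False.
  then (a || b) forces a = True.
  then (!a || b || k) forces k = True.
  then (!a || b || r) forces r = True.
Try u = False:
  (b || !k || u || v) forces v = True.
  (s || u) forces s = True.
  clause (!s || u) is falsified — backtrack.
So u = True.
  then (!g || !u) forces g = False.
  then (d || !u) forces d = True.
Set v = True.
Set s = False.
All clauses satisfied.

b = False; k = True; u = True; g = False; v = True; r = True; d = True; a = True; s = False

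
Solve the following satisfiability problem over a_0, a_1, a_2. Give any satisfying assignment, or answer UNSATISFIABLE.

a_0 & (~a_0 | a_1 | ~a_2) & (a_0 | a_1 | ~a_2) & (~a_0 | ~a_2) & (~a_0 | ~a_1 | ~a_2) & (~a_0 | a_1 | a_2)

a_0 = True; a_1 = True; a_2 = False

Unit clause (a_0) forces a_0 = True.
In (~a_0 | ~a_2) only ~a_2 is left, so a_2 = False.
In (~a_0 | a_1 | a_2) only a_1 is left, so a_1 = True.
All clauses satisfied.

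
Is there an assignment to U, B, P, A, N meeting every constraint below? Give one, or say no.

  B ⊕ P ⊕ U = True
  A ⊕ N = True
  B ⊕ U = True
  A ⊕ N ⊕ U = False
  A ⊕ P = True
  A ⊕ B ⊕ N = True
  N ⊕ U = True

U = True, B = False, P = False, A = True, N = False

B ⊕ P ⊕ U = F ⊕ F ⊕ T = True ✓
A ⊕ N = T ⊕ F = True ✓
B ⊕ U = F ⊕ T = True ✓
A ⊕ N ⊕ U = T ⊕ F ⊕ T = False ✓
A ⊕ P = T ⊕ F = True ✓
A ⊕ B ⊕ N = T ⊕ F ⊕ F = True ✓
N ⊕ U = F ⊕ T = True ✓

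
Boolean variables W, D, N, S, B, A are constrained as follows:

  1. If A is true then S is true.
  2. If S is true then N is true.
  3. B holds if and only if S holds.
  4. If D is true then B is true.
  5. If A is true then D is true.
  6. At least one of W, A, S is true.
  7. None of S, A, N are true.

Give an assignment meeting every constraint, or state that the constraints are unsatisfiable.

W: True; D: False; N: False; S: False; B: False; A: False

  (1) A=F ⇒ S: vacuous ✓
  (2) S=F ⇒ N: vacuous ✓
  (3) B=F, S=F — same ✓
  (4) D=F ⇒ B: vacuous ✓
  (5) A=F ⇒ D: vacuous ✓
  (6) {W, A, S}: 1 true — at least one ✓
  (7) {S, A, N}: 0 true — none ✓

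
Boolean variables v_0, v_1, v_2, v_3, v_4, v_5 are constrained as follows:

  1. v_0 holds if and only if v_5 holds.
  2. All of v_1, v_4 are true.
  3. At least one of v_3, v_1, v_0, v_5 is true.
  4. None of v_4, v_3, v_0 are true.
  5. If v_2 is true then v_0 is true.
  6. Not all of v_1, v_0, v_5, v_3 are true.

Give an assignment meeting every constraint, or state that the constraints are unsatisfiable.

Case v_4 = True:
  Constraint (4) is violated (v_4=T) — contradiction.
Case v_4 = False:
  Constraint (2) is violated (v_4=F) — contradiction.
Both cases fail — unsatisfiable.

The formula is unsatisfiable.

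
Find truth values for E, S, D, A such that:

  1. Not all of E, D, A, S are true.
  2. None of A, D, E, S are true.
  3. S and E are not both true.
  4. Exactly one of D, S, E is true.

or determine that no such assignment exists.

Case E = True:
  Constraint (2) is violated (E=T) — contradiction.
Case E = False:
  (2) forces A = False.
  (2) forces D = False.
  (2) forces S = False.
  Constraint (4) is violated (D=F, S=F, E=F) — contradiction.
Both cases fail — unsatisfiable.

No satisfying assignment exists.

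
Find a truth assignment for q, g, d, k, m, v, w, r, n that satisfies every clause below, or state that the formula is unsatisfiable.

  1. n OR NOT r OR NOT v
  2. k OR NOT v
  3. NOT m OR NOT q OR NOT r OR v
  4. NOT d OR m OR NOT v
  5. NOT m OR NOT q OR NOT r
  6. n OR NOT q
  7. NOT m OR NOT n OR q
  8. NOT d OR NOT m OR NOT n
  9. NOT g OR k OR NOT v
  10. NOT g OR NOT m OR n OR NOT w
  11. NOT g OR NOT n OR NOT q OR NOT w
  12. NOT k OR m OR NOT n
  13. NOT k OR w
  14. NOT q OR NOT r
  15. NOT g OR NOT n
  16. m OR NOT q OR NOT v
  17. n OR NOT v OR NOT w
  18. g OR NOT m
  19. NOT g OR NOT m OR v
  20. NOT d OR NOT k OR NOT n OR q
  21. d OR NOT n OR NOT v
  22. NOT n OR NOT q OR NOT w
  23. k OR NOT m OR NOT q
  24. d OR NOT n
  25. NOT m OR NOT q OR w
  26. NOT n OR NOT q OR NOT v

q = False; g = False; d = False; k = False; m = False; v = False; w = True; r = False; n = False

Set q = False.
Set g = False.
  then (g OR NOT m) forces m = False.
Set d = False.
  then (d OR NOT n) forces n = False.
Set k = False.
  then (k OR NOT v) forces v = False.
Set w = True.
Set r = False.
All clauses satisfied.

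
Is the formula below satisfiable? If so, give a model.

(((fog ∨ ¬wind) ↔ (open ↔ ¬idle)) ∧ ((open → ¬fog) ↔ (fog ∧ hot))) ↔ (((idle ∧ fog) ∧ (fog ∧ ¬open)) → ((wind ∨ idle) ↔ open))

wind = True, open = True, hot = False, fog = True, idle = False

  (((fog ∨ ¬wind) ↔ (open ↔ ¬idle)) ∧ ((open → ¬fog) ↔ (fog ∧ hot))) ↔ (((idle ∧ fog) ∧ (fog ∧ ¬open)) → ((wind ∨ idle) ↔ open)) = True
    ((fog ∨ ¬wind) ↔ (open ↔ ¬idle)) ∧ ((open → ¬fog) ↔ (fog ∧ hot)) = True
      (fog ∨ ¬wind) ↔ (open ↔ ¬idle) = True
        fog ∨ ¬wind = True
          ¬wind = False
        open ↔ ¬idle = True
          ¬idle = True
      (open → ¬fog) ↔ (fog ∧ hot) = True
        open → ¬fog = False
          ¬fog = False
        fog ∧ hot = False
    ((idle ∧ fog) ∧ (fog ∧ ¬open)) → ((wind ∨ idle) ↔ open) = True
      (idle ∧ fog) ∧ (fog ∧ ¬open) = False
        idle ∧ fog = False
        fog ∧ ¬open = False
          ¬open = False
      (wind ∨ idle) ↔ open = True
        wind ∨ idle = True
The formula evaluates to True.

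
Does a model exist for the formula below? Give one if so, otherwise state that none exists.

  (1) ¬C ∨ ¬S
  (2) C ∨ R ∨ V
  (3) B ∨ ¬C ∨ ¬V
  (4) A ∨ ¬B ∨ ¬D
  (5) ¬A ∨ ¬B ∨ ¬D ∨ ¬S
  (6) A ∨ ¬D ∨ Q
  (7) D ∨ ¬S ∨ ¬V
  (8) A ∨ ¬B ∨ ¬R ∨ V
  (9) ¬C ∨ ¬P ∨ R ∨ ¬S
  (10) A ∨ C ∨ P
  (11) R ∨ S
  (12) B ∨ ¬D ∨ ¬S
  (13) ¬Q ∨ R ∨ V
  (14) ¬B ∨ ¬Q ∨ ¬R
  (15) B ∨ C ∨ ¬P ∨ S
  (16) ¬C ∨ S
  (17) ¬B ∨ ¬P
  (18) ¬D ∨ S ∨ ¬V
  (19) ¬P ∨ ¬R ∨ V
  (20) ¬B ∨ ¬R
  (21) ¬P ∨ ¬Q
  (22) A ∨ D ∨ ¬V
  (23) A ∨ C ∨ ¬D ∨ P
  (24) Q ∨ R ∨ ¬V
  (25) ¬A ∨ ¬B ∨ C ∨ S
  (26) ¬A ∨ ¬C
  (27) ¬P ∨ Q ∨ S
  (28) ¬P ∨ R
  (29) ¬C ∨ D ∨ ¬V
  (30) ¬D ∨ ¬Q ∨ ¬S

Q=F, P=F, C=F, S=F, A=T, V=F, B=F, R=T, D=F

Set Q = False.
Set P = False.
Try C = True:
  (¬C ∨ ¬S) forces S = False.
  clause (¬C ∨ S) is falsified — backtrack.
So C = False.
  then (A ∨ C ∨ P) forces A = True.
Set S = False.
  then (R ∨ S) forces R = True.
  then (¬B ∨ ¬R) forces B = False.
Set V = False.
Set D = False.
All clauses satisfied.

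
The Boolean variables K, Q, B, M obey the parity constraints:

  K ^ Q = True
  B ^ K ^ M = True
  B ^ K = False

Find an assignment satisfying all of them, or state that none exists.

K=F, Q=T, B=F, M=T

K ^ Q = F ^ T = True ✓
B ^ K ^ M = F ^ F ^ T = True ✓
B ^ K = F ^ F = False ✓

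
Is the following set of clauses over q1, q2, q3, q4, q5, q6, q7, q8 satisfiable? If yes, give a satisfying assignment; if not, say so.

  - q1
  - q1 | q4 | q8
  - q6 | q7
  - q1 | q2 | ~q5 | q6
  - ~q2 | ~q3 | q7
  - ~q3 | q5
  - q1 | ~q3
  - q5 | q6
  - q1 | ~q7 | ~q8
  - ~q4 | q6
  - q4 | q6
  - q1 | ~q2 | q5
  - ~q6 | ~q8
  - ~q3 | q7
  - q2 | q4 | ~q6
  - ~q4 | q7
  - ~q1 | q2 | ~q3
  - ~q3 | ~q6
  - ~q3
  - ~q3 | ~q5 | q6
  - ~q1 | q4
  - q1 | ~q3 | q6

Unit clause (q1) forces q1 = True.
Unit clause (~q3) forces q3 = False.
In (~q1 | q4) only q4 is left, so q4 = True.
In (~q4 | q6) only q6 is left, so q6 = True.
In (~q6 | ~q8) only ~q8 is left, so q8 = False.
In (~q4 | q7) only q7 is left, so q7 = True.
Set q2 = False.
Set q5 = True.
All clauses satisfied.

q1 = True, q2 = False, q3 = False, q4 = True, q5 = True, q6 = True, q7 = True, q8 = False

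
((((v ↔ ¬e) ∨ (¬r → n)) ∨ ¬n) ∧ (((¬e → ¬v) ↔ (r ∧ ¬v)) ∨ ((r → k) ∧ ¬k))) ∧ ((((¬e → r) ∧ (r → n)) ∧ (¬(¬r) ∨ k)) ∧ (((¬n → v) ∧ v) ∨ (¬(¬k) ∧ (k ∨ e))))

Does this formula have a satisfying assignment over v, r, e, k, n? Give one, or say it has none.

v: False, r: True, e: False, k: True, n: True

  (((v ↔ ¬e) ∨ (¬r → n)) ∨ ¬n) ∧ (((¬e → ¬v) ↔ (r ∧ ¬v)) ∨ ((r → k) ∧ ¬k)) = True
    ((v ↔ ¬e) ∨ (¬r → n)) ∨ ¬n = True
      (v ↔ ¬e) ∨ (¬r → n) = True
        v ↔ ¬e = False
          ¬e = True
        ¬r → n = True
          ¬r = False
      ¬n = False
    ((¬e → ¬v) ↔ (r ∧ ¬v)) ∨ ((r → k) ∧ ¬k) = True
      (¬e → ¬v) ↔ (r ∧ ¬v) = True
        ¬e → ¬v = True
          ¬e = True
          ¬v = True
        r ∧ ¬v = True
          ¬v = True
      (r → k) ∧ ¬k = False
        r → k = True
        ¬k = False
  (((¬e → r) ∧ (r → n)) ∧ (¬(¬r) ∨ k)) ∧ (((¬n → v) ∧ v) ∨ (¬(¬k) ∧ (k ∨ e))) = True
    ((¬e → r) ∧ (r → n)) ∧ (¬(¬r) ∨ k) = True
      (¬e → r) ∧ (r → n) = True
        ¬e → r = True
          ¬e = True
        r → n = True
      ¬(¬r) ∨ k = True
        ¬(¬r) = True
          ¬r = False
    ((¬n → v) ∧ v) ∨ (¬(¬k) ∧ (k ∨ e)) = True
      (¬n → v) ∧ v = False
        ¬n → v = True
          ¬n = False
      ¬(¬k) ∧ (k ∨ e) = True
        ¬(¬k) = True
          ¬k = False
        k ∨ e = True
Both conjuncts True, so the formula holds.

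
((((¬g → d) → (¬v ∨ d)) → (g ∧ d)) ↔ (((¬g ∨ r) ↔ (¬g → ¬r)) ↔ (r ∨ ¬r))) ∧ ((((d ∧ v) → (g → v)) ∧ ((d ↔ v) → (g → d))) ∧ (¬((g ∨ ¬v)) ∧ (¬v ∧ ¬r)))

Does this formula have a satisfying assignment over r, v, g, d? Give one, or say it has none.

Case v = True: the conjunct ¬v is False.
Case v = False: the conjunct ¬((g ∨ ¬v)) becomes ¬((g ∨ True)) = False.
Both cases fail — unsatisfiable.

No satisfying assignment exists.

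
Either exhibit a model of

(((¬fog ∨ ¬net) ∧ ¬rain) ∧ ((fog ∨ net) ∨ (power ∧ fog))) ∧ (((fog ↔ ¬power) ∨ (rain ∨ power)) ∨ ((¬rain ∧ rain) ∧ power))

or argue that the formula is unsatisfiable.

fog: False, net: True, rain: False, power: True

  ((¬fog ∨ ¬net) ∧ ¬rain) ∧ ((fog ∨ net) ∨ (power ∧ fog)) = True
    (¬fog ∨ ¬net) ∧ ¬rain = True
      ¬fog ∨ ¬net = True
        ¬fog = True
        ¬net = False
      ¬rain = True
    (fog ∨ net) ∨ (power ∧ fog) = True
      fog ∨ net = True
      power ∧ fog = False
  ((fog ↔ ¬power) ∨ (rain ∨ power)) ∨ ((¬rain ∧ rain) ∧ power) = True
    (fog ↔ ¬power) ∨ (rain ∨ power) = True
      fog ↔ ¬power = True
        ¬power = False
      rain ∨ power = True
    (¬rain ∧ rain) ∧ power = False
      ¬rain ∧ rain = False
        ¬rain = True
Both conjuncts True, so the formula holds.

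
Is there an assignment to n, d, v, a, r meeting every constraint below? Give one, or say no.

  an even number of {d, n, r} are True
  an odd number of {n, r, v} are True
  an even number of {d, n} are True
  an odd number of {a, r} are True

n: False, d: False, v: True, a: True, r: False

{d, n, r}: 0 true → even ✓
{n, r, v}: 1 true → odd ✓
{d, n}: 0 true → even ✓
{a, r}: 1 true → odd ✓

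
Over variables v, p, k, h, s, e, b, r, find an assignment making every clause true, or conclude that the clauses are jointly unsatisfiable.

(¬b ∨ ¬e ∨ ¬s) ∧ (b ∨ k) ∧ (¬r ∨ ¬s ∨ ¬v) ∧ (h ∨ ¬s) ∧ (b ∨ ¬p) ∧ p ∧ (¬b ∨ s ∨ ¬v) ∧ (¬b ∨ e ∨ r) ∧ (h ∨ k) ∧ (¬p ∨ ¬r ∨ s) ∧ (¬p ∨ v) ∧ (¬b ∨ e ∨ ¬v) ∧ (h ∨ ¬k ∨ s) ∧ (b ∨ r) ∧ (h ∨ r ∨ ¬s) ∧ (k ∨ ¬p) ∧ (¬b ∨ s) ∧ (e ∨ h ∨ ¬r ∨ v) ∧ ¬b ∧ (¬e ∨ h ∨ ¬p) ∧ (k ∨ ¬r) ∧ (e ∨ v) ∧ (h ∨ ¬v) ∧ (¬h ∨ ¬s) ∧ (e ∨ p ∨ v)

Unsatisfiable — no assignment works.

Case p = True:
  (b ∨ ¬p) forces b = True.
  Clause (¬b) is falsified — contradiction.
Case p = False:
  Clause (p) is falsified — contradiction.
Both cases fail, so the formula is unsatisfiable.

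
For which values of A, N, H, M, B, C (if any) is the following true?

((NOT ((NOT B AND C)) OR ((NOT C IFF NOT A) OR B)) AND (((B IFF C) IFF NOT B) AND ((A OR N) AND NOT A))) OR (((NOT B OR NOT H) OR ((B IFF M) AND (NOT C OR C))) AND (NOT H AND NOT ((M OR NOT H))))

A=F; N=T; H=T; M=F; B=T; C=F

  ((NOT ((NOT B AND C)) OR ((NOT C IFF NOT A) OR B)) AND (((B IFF C) IFF NOT B) AND ((A OR N) AND NOT A))) OR (((NOT B OR NOT H) OR ((B IFF M) AND (NOT C OR C))) AND (NOT H AND NOT ((M OR NOT H)))) = True
    (NOT ((NOT B AND C)) OR ((NOT C IFF NOT A) OR B)) AND (((B IFF C) IFF NOT B) AND ((A OR N) AND NOT A)) = True
      NOT ((NOT B AND C)) OR ((NOT C IFF NOT A) OR B) = True
        NOT ((NOT B AND C)) = True
          NOT B AND C = False
            NOT B = False
        (NOT C IFF NOT A) OR B = True
          NOT C IFF NOT A = True
            NOT C = True
            NOT A = True
      ((B IFF C) IFF NOT B) AND ((A OR N) AND NOT A) = True
        (B IFF C) IFF NOT B = True
          B IFF C = False
          NOT B = False
        (A OR N) AND NOT A = True
          A OR N = True
          NOT A = True
    ((NOT B OR NOT H) OR ((B IFF M) AND (NOT C OR C))) AND (NOT H AND NOT ((M OR NOT H))) = False
      (NOT B OR NOT H) OR ((B IFF M) AND (NOT C OR C)) = False
        NOT B OR NOT H = False
          NOT B = False
          NOT H = False
        (B IFF M) AND (NOT C OR C) = False
          B IFF M = False
          NOT C OR C = True
            NOT C = True
      NOT H AND NOT ((M OR NOT H)) = False
        NOT H = False
        NOT ((M OR NOT H)) = True
          M OR NOT H = False
            NOT H = False
The formula evaluates to True.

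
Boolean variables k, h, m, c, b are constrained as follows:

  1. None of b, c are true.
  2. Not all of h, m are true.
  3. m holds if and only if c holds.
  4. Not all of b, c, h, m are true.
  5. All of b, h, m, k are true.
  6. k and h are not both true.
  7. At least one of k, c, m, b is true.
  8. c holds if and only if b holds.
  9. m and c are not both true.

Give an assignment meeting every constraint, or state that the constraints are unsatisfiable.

Case b = True:
  Constraint (1) is violated (b=T) — contradiction.
Case b = False:
  Constraint (5) is violated (b=F) — contradiction.
Both cases fail — unsatisfiable.

Unsatisfiable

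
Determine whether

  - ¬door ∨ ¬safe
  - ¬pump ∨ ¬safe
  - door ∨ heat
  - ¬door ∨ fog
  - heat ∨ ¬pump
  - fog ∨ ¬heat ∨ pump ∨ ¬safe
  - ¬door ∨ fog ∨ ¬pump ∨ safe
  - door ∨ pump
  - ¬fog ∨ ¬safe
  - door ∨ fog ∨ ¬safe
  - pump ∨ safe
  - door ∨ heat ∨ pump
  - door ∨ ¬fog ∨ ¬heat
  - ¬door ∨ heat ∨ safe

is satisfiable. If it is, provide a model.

Set pump = True.
  then (¬pump ∨ ¬safe) forces safe = False.
  then (heat ∨ ¬pump) forces heat = True.
Set fog = False.
  then (¬door ∨ fog) forces door = False.
All clauses satisfied.

pump=T, safe=F, heat=T, fog=F, door=F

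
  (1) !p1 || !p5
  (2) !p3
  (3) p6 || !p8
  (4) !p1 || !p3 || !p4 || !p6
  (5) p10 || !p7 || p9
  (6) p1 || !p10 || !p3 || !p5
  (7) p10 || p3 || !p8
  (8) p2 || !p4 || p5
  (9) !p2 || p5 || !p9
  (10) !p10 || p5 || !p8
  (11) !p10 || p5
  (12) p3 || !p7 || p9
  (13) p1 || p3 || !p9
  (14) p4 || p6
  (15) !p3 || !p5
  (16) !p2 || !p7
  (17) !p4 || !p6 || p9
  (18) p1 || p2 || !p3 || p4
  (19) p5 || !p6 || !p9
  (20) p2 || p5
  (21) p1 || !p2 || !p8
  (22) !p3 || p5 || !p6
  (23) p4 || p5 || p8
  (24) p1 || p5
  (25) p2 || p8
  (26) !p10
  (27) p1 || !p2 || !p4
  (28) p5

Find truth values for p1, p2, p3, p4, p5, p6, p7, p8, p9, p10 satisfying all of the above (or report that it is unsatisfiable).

p1=F; p2=T; p3=F; p4=F; p5=T; p6=T; p7=F; p8=F; p9=F; p10=F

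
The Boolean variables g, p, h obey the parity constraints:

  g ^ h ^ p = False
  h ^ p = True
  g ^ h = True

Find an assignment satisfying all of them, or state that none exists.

g = True, p = True, h = False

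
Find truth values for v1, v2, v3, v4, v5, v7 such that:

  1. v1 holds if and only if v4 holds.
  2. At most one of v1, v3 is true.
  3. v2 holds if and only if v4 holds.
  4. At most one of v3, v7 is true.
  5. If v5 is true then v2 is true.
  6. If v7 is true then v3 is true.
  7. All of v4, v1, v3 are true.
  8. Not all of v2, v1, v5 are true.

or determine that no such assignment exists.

Case v3 = True:
  (2) with v3=T forces v1 = False.
  Constraint (7) is violated (v1=F) — contradiction.
Case v3 = False:
  Constraint (7) is violated (v3=F) — contradiction.
Both cases fail — unsatisfiable.

UNSATISFIABLE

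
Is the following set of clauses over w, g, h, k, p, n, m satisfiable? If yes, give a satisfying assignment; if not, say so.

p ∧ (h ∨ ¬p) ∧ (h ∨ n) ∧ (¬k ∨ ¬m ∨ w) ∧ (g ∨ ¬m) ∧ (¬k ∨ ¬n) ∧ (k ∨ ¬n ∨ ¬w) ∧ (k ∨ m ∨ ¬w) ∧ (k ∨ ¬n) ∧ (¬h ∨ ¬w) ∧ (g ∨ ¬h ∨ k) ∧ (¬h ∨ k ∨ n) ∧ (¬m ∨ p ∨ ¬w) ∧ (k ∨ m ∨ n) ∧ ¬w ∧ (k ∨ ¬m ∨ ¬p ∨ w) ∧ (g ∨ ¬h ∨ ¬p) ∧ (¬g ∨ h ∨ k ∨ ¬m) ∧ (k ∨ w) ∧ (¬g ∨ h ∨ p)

w: False, g: True, h: True, k: True, p: True, n: False, m: False

Unit clause (p) forces p = True.
In (h ∨ ¬p) only h is left, so h = True.
In (¬h ∨ ¬w) only ¬w is left, so w = False.
In (g ∨ ¬h ∨ ¬p) only g is left, so g = True.
In (k ∨ w) only k is left, so k = True.
In (¬k ∨ ¬m ∨ w) only ¬m is left, so m = False.
In (¬k ∨ ¬n) only ¬n is left, so n = False.
All clauses satisfied.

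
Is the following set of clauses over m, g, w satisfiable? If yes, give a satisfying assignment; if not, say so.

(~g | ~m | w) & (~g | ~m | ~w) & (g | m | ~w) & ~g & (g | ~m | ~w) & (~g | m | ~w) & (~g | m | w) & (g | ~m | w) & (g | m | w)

No satisfying assignment exists.

Case m = True:
  (~g) forces g = False.
  (g | ~m | ~w) forces w = False.
  Clause (g | ~m | w) is falsified — contradiction.
Case m = False:
  (~g) forces g = False.
  (g | m | ~w) forces w = False.
  Clause (g | m | w) is falsified — contradiction.
Both cases fail, so the formula is unsatisfiable.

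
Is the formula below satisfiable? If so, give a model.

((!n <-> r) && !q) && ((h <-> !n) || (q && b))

h=T, q=F, n=F, r=T, b=T

  (!n <-> r) && !q = True
    !n <-> r = True
      !n = True
    !q = True
  (h <-> !n) || (q && b) = True
    h <-> !n = True
      !n = True
    q && b = False
Both conjuncts True, so the formula holds.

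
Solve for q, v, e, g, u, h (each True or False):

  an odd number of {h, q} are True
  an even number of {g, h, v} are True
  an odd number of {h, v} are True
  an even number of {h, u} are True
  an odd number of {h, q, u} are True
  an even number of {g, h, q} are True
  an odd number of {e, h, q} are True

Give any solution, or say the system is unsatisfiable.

q = True; v = True; e = False; g = True; u = False; h = False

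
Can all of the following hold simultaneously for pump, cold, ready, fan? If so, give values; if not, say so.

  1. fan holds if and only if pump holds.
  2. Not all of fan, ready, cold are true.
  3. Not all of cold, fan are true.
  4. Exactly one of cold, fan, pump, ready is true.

pump: False; cold: False; ready: True; fan: False

  (1) fan=F, pump=F — same ✓
  (2) {fan, ready, cold}: 1/3 true — not all ✓
  (3) {cold, fan}: 0/2 true — not all ✓
  (4) {cold, fan, pump, ready}: 1 true — exactly one ✓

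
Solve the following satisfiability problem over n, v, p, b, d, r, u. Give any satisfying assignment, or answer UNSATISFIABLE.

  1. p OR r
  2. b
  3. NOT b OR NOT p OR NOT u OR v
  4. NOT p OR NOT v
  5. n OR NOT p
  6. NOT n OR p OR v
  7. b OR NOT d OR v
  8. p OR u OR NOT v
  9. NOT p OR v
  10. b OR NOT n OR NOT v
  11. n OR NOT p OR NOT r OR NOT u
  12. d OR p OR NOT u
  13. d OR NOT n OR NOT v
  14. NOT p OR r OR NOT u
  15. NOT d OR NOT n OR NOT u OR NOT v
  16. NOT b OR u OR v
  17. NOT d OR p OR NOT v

n: False, v: False, p: False, b: True, d: True, r: True, u: True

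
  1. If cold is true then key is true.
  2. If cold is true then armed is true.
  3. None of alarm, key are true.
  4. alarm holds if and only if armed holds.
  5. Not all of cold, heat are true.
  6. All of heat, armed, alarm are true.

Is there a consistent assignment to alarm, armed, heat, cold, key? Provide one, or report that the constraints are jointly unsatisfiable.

Case alarm = True:
  Constraint (3) is violated (alarm=T) — contradiction.
Case alarm = False:
  Constraint (6) is violated (alarm=F) — contradiction.
Both cases fail — unsatisfiable.

No satisfying assignment exists.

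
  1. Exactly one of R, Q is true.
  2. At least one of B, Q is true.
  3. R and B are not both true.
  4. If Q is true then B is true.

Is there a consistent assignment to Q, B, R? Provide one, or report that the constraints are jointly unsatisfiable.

Q = True; B = True; R = False

  (1) {R, Q}: 1 true — exactly one ✓
  (2) {B, Q}: 2 true — at least one ✓
  (3) R=F, B=T — not both ✓
  (4) Q=T ⇒ B: T ✓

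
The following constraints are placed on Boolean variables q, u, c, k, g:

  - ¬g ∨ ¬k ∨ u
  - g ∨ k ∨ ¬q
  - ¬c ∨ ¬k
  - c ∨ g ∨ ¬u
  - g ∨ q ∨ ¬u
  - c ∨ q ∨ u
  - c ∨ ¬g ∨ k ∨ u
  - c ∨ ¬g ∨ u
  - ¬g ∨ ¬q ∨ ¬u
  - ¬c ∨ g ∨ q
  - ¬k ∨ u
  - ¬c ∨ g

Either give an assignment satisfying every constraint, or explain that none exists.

Set q = True.
Try u = True:
  (¬g ∨ ¬q ∨ ¬u) forces g = False.
  (g ∨ k ∨ ¬q) forces k = True.
  (¬c ∨ ¬k) forces c = False.
  clause (c ∨ g ∨ ¬u) is falsified — backtrack.
So u = False.
  then (¬k ∨ u) forces k = False.
  then (g ∨ k ∨ ¬q) forces g = True.
  then (c ∨ ¬g ∨ k ∨ u) forces c = True.
All clauses satisfied.

q=T, u=F, c=T, k=F, g=T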